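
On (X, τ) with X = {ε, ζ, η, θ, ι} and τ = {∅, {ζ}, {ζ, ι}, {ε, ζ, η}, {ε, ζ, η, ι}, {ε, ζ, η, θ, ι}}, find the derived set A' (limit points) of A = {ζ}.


A' = {ε, η, θ, ι}

For each x ∈ X, list the open sets U ∈ τ with x ∈ U, then check whether U ∩ (A ∖ {x}) ≠ ∅ for every such U.
  x = ε: opens ∋ x are {ε, ζ, η}, {ε, ζ, η, ι}, {ε, ζ, η, θ, ι}; each meets A ∖ {ε}, so x IS a limit point.
  x = ζ: open {ζ} ∋ x has {ζ} ∩ (A ∖ {ζ}) = ∅, so x is NOT a limit point.
  x = η: opens ∋ x are {ε, ζ, η}, {ε, ζ, η, ι}, {ε, ζ, η, θ, ι}; each meets A ∖ {η}, so x IS a limit point.
  x = θ: opens ∋ x are {ε, ζ, η, θ, ι}; each meets A ∖ {θ}, so x IS a limit point.
  x = ι: opens ∋ x are {ζ, ι}, {ε, ζ, η, ι}, {ε, ζ, η, θ, ι}; each meets A ∖ {ι}, so x IS a limit point.
Collecting: A' = {ε, η, θ, ι}.


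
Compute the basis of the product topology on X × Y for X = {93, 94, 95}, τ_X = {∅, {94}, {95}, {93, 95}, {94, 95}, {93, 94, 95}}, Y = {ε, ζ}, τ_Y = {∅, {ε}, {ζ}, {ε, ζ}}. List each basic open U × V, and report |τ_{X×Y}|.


Basis B = {∅ × ∅, {94} × {ε}, {94} × {ζ}, {95} × {ε}, {95} × {ζ}, {93, 95} × {ε}, {93, 95} × {ζ}, {94} × {ε, ζ}, {94, 95} × {ε}, {94, 95} × {ζ}, {95} × {ε, ζ}, {93, 94, 95} × {ε}, {93, 94, 95} × {ζ}, {93, 95} × {ε, ζ}, {94, 95} × {ε, ζ}, {93, 94, 95} × {ε, ζ}}; |τ_{X×Y}| = 36.

Enumerate products U × V with U ∈ τ_X, V ∈ τ_Y (deduplicated):
  ∅ × ∅ = {} (∅)
  {94} × {ε} = {(94,ε)}
  {94} × {ζ} = {(94,ζ)}
  {95} × {ε} = {(95,ε)}
  {95} × {ζ} = {(95,ζ)}
  {93, 95} × {ε} = {(93,ε), (95,ε)}
  {93, 95} × {ζ} = {(93,ζ), (95,ζ)}
  {94} × {ε, ζ} = {(94,ε), (94,ζ)}
  {94, 95} × {ε} = {(94,ε), (95,ε)}
  {94, 95} × {ζ} = {(94,ζ), (95,ζ)}
  {95} × {ε, ζ} = {(95,ε), (95,ζ)}
  {93, 94, 95} × {ε} = {(93,ε), (94,ε), (95,ε)}
  {93, 94, 95} × {ζ} = {(93,ζ), (94,ζ), (95,ζ)}
  {93, 95} × {ε, ζ} = {(93,ε), (93,ζ), (95,ε), (95,ζ)}
  {94, 95} × {ε, ζ} = {(94,ε), (94,ζ), (95,ε), (95,ζ)}
  {93, 94, 95} × {ε, ζ} = {(93,ε), (93,ζ), (94,ε), (94,ζ), (95,ε), (95,ζ)}
These 16 distinct sets form the basis B.
Close under arbitrary unions to get τ_{X×Y}; counting gives |τ_{X×Y}| = 36.


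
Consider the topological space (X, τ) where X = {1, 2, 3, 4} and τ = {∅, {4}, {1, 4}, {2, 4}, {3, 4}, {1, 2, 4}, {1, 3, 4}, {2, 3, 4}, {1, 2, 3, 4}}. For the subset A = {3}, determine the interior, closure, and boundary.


int(A) = ∅, cl(A) = {3}, ∂A = {3}.

Closed sets in (X, τ) are complements of opens:
  closed(X, τ) = {∅, {1}, {2}, {3}, {1, 2}, {1, 3}, {2, 3}, {1, 2, 3}, {1, 2, 3, 4}}.
int(A) = ⋃ {U ∈ τ : U ⊆ A}. Opens contained in A: ∅.
Taking the union of these: int(A) = ∅.
cl(A) = ⋂ {C closed : A ⊆ C}. Closed sets containing A: {3}, {1, 3}, {2, 3}, {1, 2, 3}, {1, 2, 3, 4}.
Intersecting these: cl(A) = {3}.
∂A = cl(A) ∖ int(A) = {3} ∖ ∅ = {3}.


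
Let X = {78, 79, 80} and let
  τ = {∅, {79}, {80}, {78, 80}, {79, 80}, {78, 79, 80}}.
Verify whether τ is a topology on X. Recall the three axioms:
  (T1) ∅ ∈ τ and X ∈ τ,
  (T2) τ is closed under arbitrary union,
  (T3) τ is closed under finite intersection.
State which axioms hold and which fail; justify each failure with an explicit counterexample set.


τ IS a topology on X.

Axiom (T1): ∅ ∈ τ? Yes; X ∈ τ? Yes.
Axiom (T2/T3): check pairwise unions and intersections of members of τ.
All pairwise intersections and unions checked — each lies in τ. Therefore τ satisfies (T1), (T2), (T3): it IS a topology on X.


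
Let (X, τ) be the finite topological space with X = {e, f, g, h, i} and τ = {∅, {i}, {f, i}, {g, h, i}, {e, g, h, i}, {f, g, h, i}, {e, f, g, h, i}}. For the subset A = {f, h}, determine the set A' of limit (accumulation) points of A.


A' = {e, g}

For each x ∈ X, list the open sets U ∈ τ with x ∈ U, then check whether U ∩ (A ∖ {x}) ≠ ∅ for every such U.
  x = e: opens ∋ x are {e, g, h, i}, {e, f, g, h, i}; each meets A ∖ {e}, so x IS a limit point.
  x = f: open {f, i} ∋ x has {f, i} ∩ (A ∖ {f}) = ∅, so x is NOT a limit point.
  x = g: opens ∋ x are {g, h, i}, {e, g, h, i}, {f, g, h, i}, {e, f, g, h, i}; each meets A ∖ {g}, so x IS a limit point.
  x = h: open {g, h, i} ∋ x has {g, h, i} ∩ (A ∖ {h}) = ∅, so x is NOT a limit point.
  x = i: open {i} ∋ x has {i} ∩ (A ∖ {i}) = ∅, so x is NOT a limit point.
Collecting: A' = {e, g}.


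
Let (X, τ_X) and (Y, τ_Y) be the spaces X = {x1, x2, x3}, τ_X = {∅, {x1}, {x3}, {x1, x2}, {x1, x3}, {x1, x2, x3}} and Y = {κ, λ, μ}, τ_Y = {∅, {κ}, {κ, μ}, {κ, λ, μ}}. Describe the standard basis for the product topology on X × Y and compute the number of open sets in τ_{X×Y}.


Basis B = {∅ × ∅, {x1} × {κ}, {x3} × {κ}, {x1} × {κ, μ}, {x1, x2} × {κ}, {x1, x3} × {κ}, {x3} × {κ, μ}, {x1} × {κ, λ, μ}, {x1, x2, x3} × {κ}, {x3} × {κ, λ, μ}, {x1, x2} × {κ, μ}, {x1, x3} × {κ, μ}, {x1, x2} × {κ, λ, μ}, {x1, x3} × {κ, λ, μ}, {x1, x2, x3} × {κ, μ}, {x1, x2, x3} × {κ, λ, μ}}; |τ_{X×Y}| = 40.

Enumerate products U × V with U ∈ τ_X, V ∈ τ_Y (deduplicated):
  ∅ × ∅ = {} (∅)
  {x1} × {κ} = {(x1,κ)}
  {x3} × {κ} = {(x3,κ)}
  {x1} × {κ, μ} = {(x1,κ), (x1,μ)}
  {x1, x2} × {κ} = {(x1,κ), (x2,κ)}
  {x1, x3} × {κ} = {(x1,κ), (x3,κ)}
  {x3} × {κ, μ} = {(x3,κ), (x3,μ)}
  {x1} × {κ, λ, μ} = {(x1,κ), (x1,λ), (x1,μ)}
  {x1, x2, x3} × {κ} = {(x1,κ), (x2,κ), (x3,κ)}
  {x3} × {κ, λ, μ} = {(x3,κ), (x3,λ), (x3,μ)}
  {x1, x2} × {κ, μ} = {(x1,κ), (x1,μ), (x2,κ), (x2,μ)}
  {x1, x3} × {κ, μ} = {(x1,κ), (x1,μ), (x3,κ), (x3,μ)}
  {x1, x2} × {κ, λ, μ} = {(x1,κ), (x1,λ), (x1,μ), (x2,κ), (x2,λ), (x2,μ)}
  {x1, x3} × {κ, λ, μ} = {(x1,κ), (x1,λ), (x1,μ), (x3,κ), (x3,λ), (x3,μ)}
  {x1, x2, x3} × {κ, μ} = {(x1,κ), (x1,μ), (x2,κ), (x2,μ), (x3,κ), (x3,μ)}
  {x1, x2, x3} × {κ, λ, μ} = {(x1,κ), (x1,λ), (x1,μ), (x2,κ), (x2,λ), (x2,μ), (x3,κ), (x3,λ), (x3,μ)}
These 16 distinct sets form the basis B.
Close under arbitrary unions to get τ_{X×Y}; counting gives |τ_{X×Y}| = 40.


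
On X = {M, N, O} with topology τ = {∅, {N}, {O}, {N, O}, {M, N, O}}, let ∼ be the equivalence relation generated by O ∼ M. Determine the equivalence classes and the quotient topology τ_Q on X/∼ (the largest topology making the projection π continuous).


X/∼ = {[M=O], [N]}; |τ_Q| = 3.

Equivalence classes: [M=O], [N].
Quotient map π: X → X/∼ sends M ↦ [M=O], N ↦ [N], O ↦ [M=O].
For each subset V ⊆ X/∼, compute π^{-1}(V) ⊆ X and check whether π^{-1}(V) ∈ τ. V is open in τ_Q iff π^{-1}(V) ∈ τ.
  V = {}: π^{-1}(V) = ∅ ∈ τ ✓.
  V = {[M=O]}: π^{-1}(V) = {M, O} ∉ τ ✗.
  V = {[N]}: π^{-1}(V) = {N} ∈ τ ✓.
  V = {[M=O], [N]}: π^{-1}(V) = {M, N, O} ∈ τ ✓.
Open sets in the quotient: τ_Q = {{}, {[N]}, {[M=O], [N]}} (3 elements).


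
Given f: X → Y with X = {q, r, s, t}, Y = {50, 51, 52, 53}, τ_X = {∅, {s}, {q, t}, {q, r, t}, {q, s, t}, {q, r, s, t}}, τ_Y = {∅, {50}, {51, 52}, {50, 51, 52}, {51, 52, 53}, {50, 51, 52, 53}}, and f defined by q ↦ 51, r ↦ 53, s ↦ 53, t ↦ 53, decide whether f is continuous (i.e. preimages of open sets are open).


f is NOT continuous.

Compute f^{-1}(U) for each U ∈ τ_Y:
  U = ∅: f^{-1}(U) = ∅ ∈ τ_X ✓.
  U = {50}: f^{-1}(U) = ∅ ∈ τ_X ✓.
  U = {51, 52}: f^{-1}(U) = {q} ∉ τ_X ✗.
  U = {50, 51, 52}: f^{-1}(U) = {q} ∉ τ_X ✗.
  U = {51, 52, 53}: f^{-1}(U) = {q, r, s, t} ∈ τ_X ✓.
  U = {50, 51, 52, 53}: f^{-1}(U) = {q, r, s, t} ∈ τ_X ✓.
Found U = {51, 52} with f^{-1}(U) = {q} not in τ_X. Therefore f is NOT continuous.


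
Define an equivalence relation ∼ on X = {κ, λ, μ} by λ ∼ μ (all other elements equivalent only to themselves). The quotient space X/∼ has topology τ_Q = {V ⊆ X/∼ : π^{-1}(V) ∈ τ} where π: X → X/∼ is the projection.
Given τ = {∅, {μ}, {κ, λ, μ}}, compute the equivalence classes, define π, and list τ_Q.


X/∼ = {[κ], [λ=μ]}; |τ_Q| = 2.

Equivalence classes: [κ], [λ=μ].
Quotient map π: X → X/∼ sends κ ↦ [κ], λ ↦ [λ=μ], μ ↦ [λ=μ].
For each subset V ⊆ X/∼, compute π^{-1}(V) ⊆ X and check whether π^{-1}(V) ∈ τ. V is open in τ_Q iff π^{-1}(V) ∈ τ.
  V = {}: π^{-1}(V) = ∅ ∈ τ ✓.
  V = {[κ]}: π^{-1}(V) = {κ} ∉ τ ✗.
  V = {[λ=μ]}: π^{-1}(V) = {λ, μ} ∉ τ ✗.
  V = {[κ], [λ=μ]}: π^{-1}(V) = {κ, λ, μ} ∈ τ ✓.
Open sets in the quotient: τ_Q = {{}, {[κ], [λ=μ]}} (2 elements).


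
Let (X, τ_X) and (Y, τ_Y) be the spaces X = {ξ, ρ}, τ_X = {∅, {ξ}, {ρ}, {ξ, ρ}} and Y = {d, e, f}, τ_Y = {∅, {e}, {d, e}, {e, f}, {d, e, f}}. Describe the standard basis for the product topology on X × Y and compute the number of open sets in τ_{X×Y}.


Basis B = {∅ × ∅, {ξ} × {e}, {ρ} × {e}, {ξ} × {d, e}, {ξ} × {e, f}, {ξ, ρ} × {e}, {ρ} × {d, e}, {ρ} × {e, f}, {ξ} × {d, e, f}, {ρ} × {d, e, f}, {ξ, ρ} × {d, e}, {ξ, ρ} × {e, f}, {ξ, ρ} × {d, e, f}}; |τ_{X×Y}| = 25.

Enumerate products U × V with U ∈ τ_X, V ∈ τ_Y (deduplicated):
  ∅ × ∅ = {} (∅)
  {ξ} × {e} = {(ξ,e)}
  {ρ} × {e} = {(ρ,e)}
  {ξ} × {d, e} = {(ξ,d), (ξ,e)}
  {ξ} × {e, f} = {(ξ,e), (ξ,f)}
  {ξ, ρ} × {e} = {(ξ,e), (ρ,e)}
  {ρ} × {d, e} = {(ρ,d), (ρ,e)}
  {ρ} × {e, f} = {(ρ,e), (ρ,f)}
  {ξ} × {d, e, f} = {(ξ,d), (ξ,e), (ξ,f)}
  {ρ} × {d, e, f} = {(ρ,d), (ρ,e), (ρ,f)}
  {ξ, ρ} × {d, e} = {(ξ,d), (ξ,e), (ρ,d), (ρ,e)}
  {ξ, ρ} × {e, f} = {(ξ,e), (ξ,f), (ρ,e), (ρ,f)}
  {ξ, ρ} × {d, e, f} = {(ξ,d), (ξ,e), (ξ,f), (ρ,d), (ρ,e), (ρ,f)}
These 13 distinct sets form the basis B.
Close under arbitrary unions to get τ_{X×Y}; counting gives |τ_{X×Y}| = 25.


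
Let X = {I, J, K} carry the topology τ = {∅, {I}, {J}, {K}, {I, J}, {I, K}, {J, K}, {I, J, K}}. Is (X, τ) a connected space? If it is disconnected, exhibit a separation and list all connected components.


(X, τ) is disconnected; components = [{I}, {J}, {K}].

Find clopen sets (U ∈ τ with X ∖ U ∈ τ):
  U = ∅, X ∖ U = {I, J, K} — both open, so U is clopen.
  U = {I}, X ∖ U = {J, K} — both open, so U is clopen.
  U = {J}, X ∖ U = {I, K} — both open, so U is clopen.
  U = {K}, X ∖ U = {I, J} — both open, so U is clopen.
  U = {I, J}, X ∖ U = {K} — both open, so U is clopen.
  U = {I, K}, X ∖ U = {J} — both open, so U is clopen.
  U = {J, K}, X ∖ U = {I} — both open, so U is clopen.
  U = {I, J, K}, X ∖ U = ∅ — both open, so U is clopen.
Nontrivial clopen(s) exist: e.g. {I, J}. So (X, τ) is disconnected.
Compute connected components by grouping points that agree on all clopens:
  component: {I}
  component: {J}
  component: {K}


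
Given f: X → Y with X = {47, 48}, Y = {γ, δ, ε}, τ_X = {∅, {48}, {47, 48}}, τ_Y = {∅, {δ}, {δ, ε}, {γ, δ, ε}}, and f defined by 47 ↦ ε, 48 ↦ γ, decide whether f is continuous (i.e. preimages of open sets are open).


f is NOT continuous.

Compute f^{-1}(U) for each U ∈ τ_Y:
  U = ∅: f^{-1}(U) = ∅ ∈ τ_X ✓.
  U = {δ}: f^{-1}(U) = ∅ ∈ τ_X ✓.
  U = {δ, ε}: f^{-1}(U) = {47} ∉ τ_X ✗.
  U = {γ, δ, ε}: f^{-1}(U) = {47, 48} ∈ τ_X ✓.
Found U = {δ, ε} with f^{-1}(U) = {47} not in τ_X. Therefore f is NOT continuous.


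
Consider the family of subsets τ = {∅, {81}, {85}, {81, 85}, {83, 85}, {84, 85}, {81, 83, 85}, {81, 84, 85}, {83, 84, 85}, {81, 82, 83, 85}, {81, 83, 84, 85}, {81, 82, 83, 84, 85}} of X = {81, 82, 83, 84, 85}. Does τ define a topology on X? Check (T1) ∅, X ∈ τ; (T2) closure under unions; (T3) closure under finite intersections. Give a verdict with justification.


τ IS a topology on X.

Axiom (T1): ∅ ∈ τ? Yes; X ∈ τ? Yes.
Axiom (T2/T3): check pairwise unions and intersections of members of τ.
All pairwise intersections and unions checked — each lies in τ. Therefore τ satisfies (T1), (T2), (T3): it IS a topology on X.


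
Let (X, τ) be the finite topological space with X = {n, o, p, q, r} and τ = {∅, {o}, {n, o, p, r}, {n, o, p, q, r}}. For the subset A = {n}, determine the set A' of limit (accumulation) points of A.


A' = {p, q, r}

For each x ∈ X, list the open sets U ∈ τ with x ∈ U, then check whether U ∩ (A ∖ {x}) ≠ ∅ for every such U.
  x = n: open {n, o, p, r} ∋ x has {n, o, p, r} ∩ (A ∖ {n}) = ∅, so x is NOT a limit point.
  x = o: open {o} ∋ x has {o} ∩ (A ∖ {o}) = ∅, so x is NOT a limit point.
  x = p: opens ∋ x are {n, o, p, r}, {n, o, p, q, r}; each meets A ∖ {p}, so x IS a limit point.
  x = q: opens ∋ x are {n, o, p, q, r}; each meets A ∖ {q}, so x IS a limit point.
  x = r: opens ∋ x are {n, o, p, r}, {n, o, p, q, r}; each meets A ∖ {r}, so x IS a limit point.
Collecting: A' = {p, q, r}.


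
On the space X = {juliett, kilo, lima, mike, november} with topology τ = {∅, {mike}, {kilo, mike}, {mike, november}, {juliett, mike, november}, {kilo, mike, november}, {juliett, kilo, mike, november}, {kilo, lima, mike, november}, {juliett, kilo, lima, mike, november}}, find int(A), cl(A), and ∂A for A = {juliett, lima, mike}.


int(A) = {mike}, cl(A) = {juliett, kilo, lima, mike, november}, ∂A = {juliett, kilo, lima, november}.

Closed sets in (X, τ) are complements of opens:
  closed(X, τ) = {∅, {juliett}, {lima}, {juliett, lima}, {kilo, lima}, {juliett, kilo, lima}, {juliett, lima, november}, {juliett, kilo, lima, november}, {juliett, kilo, lima, mike, november}}.
int(A) = ⋃ {U ∈ τ : U ⊆ A}. Opens contained in A: ∅, {mike}.
Taking the union of these: int(A) = {mike}.
cl(A) = ⋂ {C closed : A ⊆ C}. Closed sets containing A: {juliett, kilo, lima, mike, november}.
Intersecting these: cl(A) = {juliett, kilo, lima, mike, november}.
∂A = cl(A) ∖ int(A) = {juliett, kilo, lima, mike, november} ∖ {mike} = {juliett, kilo, lima, november}.


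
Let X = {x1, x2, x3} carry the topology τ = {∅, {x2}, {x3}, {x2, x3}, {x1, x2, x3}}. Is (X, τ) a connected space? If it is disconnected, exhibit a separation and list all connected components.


(X, τ) is connected.

Find clopen sets (U ∈ τ with X ∖ U ∈ τ):
  U = ∅, X ∖ U = {x1, x2, x3} — both open, so U is clopen.
  U = {x1, x2, x3}, X ∖ U = ∅ — both open, so U is clopen.
Only trivial clopens (∅ and X) exist, so (X, τ) is connected.
Compute connected components by grouping points that agree on all clopens:
  component: {x1, x2, x3}


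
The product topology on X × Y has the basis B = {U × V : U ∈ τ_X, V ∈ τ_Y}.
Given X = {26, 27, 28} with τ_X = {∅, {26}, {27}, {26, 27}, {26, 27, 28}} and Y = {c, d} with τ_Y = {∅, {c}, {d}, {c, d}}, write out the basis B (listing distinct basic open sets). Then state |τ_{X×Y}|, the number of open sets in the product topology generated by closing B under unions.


Basis B = {∅ × ∅, {26} × {c}, {26} × {d}, {27} × {c}, {27} × {d}, {26} × {c, d}, {26, 27} × {c}, {26, 27} × {d}, {27} × {c, d}, {26, 27, 28} × {c}, {26, 27, 28} × {d}, {26, 27} × {c, d}, {26, 27, 28} × {c, d}}; |τ_{X×Y}| = 25.

Enumerate products U × V with U ∈ τ_X, V ∈ τ_Y (deduplicated):
  ∅ × ∅ = {} (∅)
  {26} × {c} = {(26,c)}
  {26} × {d} = {(26,d)}
  {27} × {c} = {(27,c)}
  {27} × {d} = {(27,d)}
  {26} × {c, d} = {(26,c), (26,d)}
  {26, 27} × {c} = {(26,c), (27,c)}
  {26, 27} × {d} = {(26,d), (27,d)}
  {27} × {c, d} = {(27,c), (27,d)}
  {26, 27, 28} × {c} = {(26,c), (27,c), (28,c)}
  {26, 27, 28} × {d} = {(26,d), (27,d), (28,d)}
  {26, 27} × {c, d} = {(26,c), (26,d), (27,c), (27,d)}
  {26, 27, 28} × {c, d} = {(26,c), (26,d), (27,c), (27,d), (28,c), (28,d)}
These 13 distinct sets form the basis B.
Close under arbitrary unions to get τ_{X×Y}; counting gives |τ_{X×Y}| = 25.


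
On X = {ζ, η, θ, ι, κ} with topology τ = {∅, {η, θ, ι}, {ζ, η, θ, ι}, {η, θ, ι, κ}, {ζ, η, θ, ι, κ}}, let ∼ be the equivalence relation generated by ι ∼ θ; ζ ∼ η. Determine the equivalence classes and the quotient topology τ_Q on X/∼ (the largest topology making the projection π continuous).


X/∼ = {[ζ=η], [θ=ι], [κ]}; |τ_Q| = 3.

Equivalence classes: [ζ=η], [θ=ι], [κ].
Quotient map π: X → X/∼ sends ζ ↦ [ζ=η], η ↦ [ζ=η], θ ↦ [θ=ι], ι ↦ [θ=ι], κ ↦ [κ].
For each subset V ⊆ X/∼, compute π^{-1}(V) ⊆ X and check whether π^{-1}(V) ∈ τ. V is open in τ_Q iff π^{-1}(V) ∈ τ.
  V = {}: π^{-1}(V) = ∅ ∈ τ ✓.
  V = {[ζ=η]}: π^{-1}(V) = {ζ, η} ∉ τ ✗.
  V = {[θ=ι]}: π^{-1}(V) = {θ, ι} ∉ τ ✗.
  V = {[ζ=η], [θ=ι]}: π^{-1}(V) = {ζ, η, θ, ι} ∈ τ ✓.
  V = {[κ]}: π^{-1}(V) = {κ} ∉ τ ✗.
  V = {[ζ=η], [κ]}: π^{-1}(V) = {ζ, η, κ} ∉ τ ✗.
  V = {[θ=ι], [κ]}: π^{-1}(V) = {θ, ι, κ} ∉ τ ✗.
  V = {[ζ=η], [θ=ι], [κ]}: π^{-1}(V) = {ζ, η, θ, ι, κ} ∈ τ ✓.
Open sets in the quotient: τ_Q = {{}, {[ζ=η], [θ=ι]}, {[ζ=η], [θ=ι], [κ]}} (3 elements).


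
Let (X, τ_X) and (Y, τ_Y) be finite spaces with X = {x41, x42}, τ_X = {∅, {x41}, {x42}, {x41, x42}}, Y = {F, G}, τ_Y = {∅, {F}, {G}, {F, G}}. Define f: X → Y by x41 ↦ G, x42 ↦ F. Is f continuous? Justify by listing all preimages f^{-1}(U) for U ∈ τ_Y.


f IS continuous.

Compute f^{-1}(U) for each U ∈ τ_Y:
  U = ∅: f^{-1}(U) = ∅ ∈ τ_X ✓.
  U = {F}: f^{-1}(U) = {x42} ∈ τ_X ✓.
  U = {G}: f^{-1}(U) = {x41} ∈ τ_X ✓.
  U = {F, G}: f^{-1}(U) = {x41, x42} ∈ τ_X ✓.
Every preimage lies in τ_X, so f IS continuous.


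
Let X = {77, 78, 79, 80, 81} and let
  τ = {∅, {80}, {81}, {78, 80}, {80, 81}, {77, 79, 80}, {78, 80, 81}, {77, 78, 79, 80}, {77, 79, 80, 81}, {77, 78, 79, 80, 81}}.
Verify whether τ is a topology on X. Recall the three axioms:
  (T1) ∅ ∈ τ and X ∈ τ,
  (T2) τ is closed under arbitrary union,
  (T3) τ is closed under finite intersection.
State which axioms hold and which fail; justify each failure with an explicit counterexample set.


τ IS a topology on X.

Axiom (T1): ∅ ∈ τ? Yes; X ∈ τ? Yes.
Axiom (T2/T3): check pairwise unions and intersections of members of τ.
All pairwise intersections and unions checked — each lies in τ. Therefore τ satisfies (T1), (T2), (T3): it IS a topology on X.


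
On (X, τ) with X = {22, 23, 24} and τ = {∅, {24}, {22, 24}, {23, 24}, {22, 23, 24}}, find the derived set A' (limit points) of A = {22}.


A' = ∅

For each x ∈ X, list the open sets U ∈ τ with x ∈ U, then check whether U ∩ (A ∖ {x}) ≠ ∅ for every such U.
  x = 22: open {22, 24} ∋ x has {22, 24} ∩ (A ∖ {22}) = ∅, so x is NOT a limit point.
  x = 23: open {23, 24} ∋ x has {23, 24} ∩ (A ∖ {23}) = ∅, so x is NOT a limit point.
  x = 24: open {24} ∋ x has {24} ∩ (A ∖ {24}) = ∅, so x is NOT a limit point.
Collecting: A' = ∅.


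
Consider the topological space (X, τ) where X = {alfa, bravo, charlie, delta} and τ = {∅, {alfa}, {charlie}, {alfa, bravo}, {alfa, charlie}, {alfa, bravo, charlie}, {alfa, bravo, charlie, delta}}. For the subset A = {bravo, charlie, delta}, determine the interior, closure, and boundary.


int(A) = {charlie}, cl(A) = {bravo, charlie, delta}, ∂A = {bravo, delta}.

Closed sets in (X, τ) are complements of opens:
  closed(X, τ) = {∅, {delta}, {bravo, delta}, {charlie, delta}, {alfa, bravo, delta}, {bravo, charlie, delta}, {alfa, bravo, charlie, delta}}.
int(A) = ⋃ {U ∈ τ : U ⊆ A}. Opens contained in A: ∅, {charlie}.
Taking the union of these: int(A) = {charlie}.
cl(A) = ⋂ {C closed : A ⊆ C}. Closed sets containing A: {bravo, charlie, delta}, {alfa, bravo, charlie, delta}.
Intersecting these: cl(A) = {bravo, charlie, delta}.
∂A = cl(A) ∖ int(A) = {bravo, charlie, delta} ∖ {charlie} = {bravo, delta}.


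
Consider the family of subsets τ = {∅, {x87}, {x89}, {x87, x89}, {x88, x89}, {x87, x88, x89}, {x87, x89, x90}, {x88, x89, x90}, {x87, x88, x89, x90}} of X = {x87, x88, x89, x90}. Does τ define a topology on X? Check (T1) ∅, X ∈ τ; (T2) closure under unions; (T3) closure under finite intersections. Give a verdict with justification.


τ is NOT a topology on X.

Axiom (T1): ∅ ∈ τ? Yes; X ∈ τ? Yes.
Axiom (T2/T3): check pairwise unions and intersections of members of τ.
Counterexample for (T3): {x87, x89, x90} ∩ {x88, x89, x90} = {x89, x90} ∉ τ. Therefore τ is NOT a topology.


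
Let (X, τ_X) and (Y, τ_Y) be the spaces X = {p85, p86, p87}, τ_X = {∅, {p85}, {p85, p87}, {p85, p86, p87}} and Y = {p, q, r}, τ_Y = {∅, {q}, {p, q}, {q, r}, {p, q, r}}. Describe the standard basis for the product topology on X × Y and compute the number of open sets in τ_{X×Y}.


Basis B = {∅ × ∅, {p85} × {q}, {p85} × {p, q}, {p85} × {q, r}, {p85, p87} × {q}, {p85} × {p, q, r}, {p85, p86, p87} × {q}, {p85, p87} × {p, q}, {p85, p87} × {q, r}, {p85, p87} × {p, q, r}, {p85, p86, p87} × {p, q}, {p85, p86, p87} × {q, r}, {p85, p86, p87} × {p, q, r}}; |τ_{X×Y}| = 30.

Enumerate products U × V with U ∈ τ_X, V ∈ τ_Y (deduplicated):
  ∅ × ∅ = {} (∅)
  {p85} × {q} = {(p85,q)}
  {p85} × {p, q} = {(p85,p), (p85,q)}
  {p85} × {q, r} = {(p85,q), (p85,r)}
  {p85, p87} × {q} = {(p85,q), (p87,q)}
  {p85} × {p, q, r} = {(p85,p), (p85,q), (p85,r)}
  {p85, p86, p87} × {q} = {(p85,q), (p86,q), (p87,q)}
  {p85, p87} × {p, q} = {(p85,p), (p85,q), (p87,p), (p87,q)}
  {p85, p87} × {q, r} = {(p85,q), (p85,r), (p87,q), (p87,r)}
  {p85, p87} × {p, q, r} = {(p85,p), (p85,q), (p85,r), (p87,p), (p87,q), (p87,r)}
  {p85, p86, p87} × {p, q} = {(p85,p), (p85,q), (p86,p), (p86,q), (p87,p), (p87,q)}
  {p85, p86, p87} × {q, r} = {(p85,q), (p85,r), (p86,q), (p86,r), (p87,q), (p87,r)}
  {p85, p86, p87} × {p, q, r} = {(p85,p), (p85,q), (p85,r), (p86,p), (p86,q), (p86,r), (p87,p), (p87,q), (p87,r)}
These 13 distinct sets form the basis B.
Close under arbitrary unions to get τ_{X×Y}; counting gives |τ_{X×Y}| = 30.


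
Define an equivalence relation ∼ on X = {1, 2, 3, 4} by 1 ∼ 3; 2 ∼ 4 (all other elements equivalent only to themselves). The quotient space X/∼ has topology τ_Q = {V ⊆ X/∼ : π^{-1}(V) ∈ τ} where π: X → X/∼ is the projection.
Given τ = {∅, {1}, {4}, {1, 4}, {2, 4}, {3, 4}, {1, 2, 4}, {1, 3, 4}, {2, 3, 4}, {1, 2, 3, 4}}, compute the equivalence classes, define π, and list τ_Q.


X/∼ = {[1=3], [2=4]}; |τ_Q| = 3.

Equivalence classes: [1=3], [2=4].
Quotient map π: X → X/∼ sends 1 ↦ [1=3], 2 ↦ [2=4], 3 ↦ [1=3], 4 ↦ [2=4].
For each subset V ⊆ X/∼, compute π^{-1}(V) ⊆ X and check whether π^{-1}(V) ∈ τ. V is open in τ_Q iff π^{-1}(V) ∈ τ.
  V = {}: π^{-1}(V) = ∅ ∈ τ ✓.
  V = {[1=3]}: π^{-1}(V) = {1, 3} ∉ τ ✗.
  V = {[2=4]}: π^{-1}(V) = {2, 4} ∈ τ ✓.
  V = {[1=3], [2=4]}: π^{-1}(V) = {1, 2, 3, 4} ∈ τ ✓.
Open sets in the quotient: τ_Q = {{}, {[2=4]}, {[1=3], [2=4]}} (3 elements).


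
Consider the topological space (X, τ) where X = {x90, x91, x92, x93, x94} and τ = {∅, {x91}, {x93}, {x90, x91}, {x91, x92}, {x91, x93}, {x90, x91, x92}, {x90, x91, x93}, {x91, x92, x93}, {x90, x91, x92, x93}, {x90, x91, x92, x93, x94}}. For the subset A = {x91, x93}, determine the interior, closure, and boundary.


int(A) = {x91, x93}, cl(A) = {x90, x91, x92, x93, x94}, ∂A = {x90, x92, x94}.

Closed sets in (X, τ) are complements of opens:
  closed(X, τ) = {∅, {x94}, {x90, x94}, {x92, x94}, {x93, x94}, {x90, x92, x94}, {x90, x93, x94}, {x92, x93, x94}, {x90, x91, x92, x94}, {x90, x92, x93, x94}, {x90, x91, x92, x93, x94}}.
int(A) = ⋃ {U ∈ τ : U ⊆ A}. Opens contained in A: ∅, {x91}, {x93}, {x91, x93}.
Taking the union of these: int(A) = {x91, x93}.
cl(A) = ⋂ {C closed : A ⊆ C}. Closed sets containing A: {x90, x91, x92, x93, x94}.
Intersecting these: cl(A) = {x90, x91, x92, x93, x94}.
∂A = cl(A) ∖ int(A) = {x90, x91, x92, x93, x94} ∖ {x91, x93} = {x90, x92, x94}.


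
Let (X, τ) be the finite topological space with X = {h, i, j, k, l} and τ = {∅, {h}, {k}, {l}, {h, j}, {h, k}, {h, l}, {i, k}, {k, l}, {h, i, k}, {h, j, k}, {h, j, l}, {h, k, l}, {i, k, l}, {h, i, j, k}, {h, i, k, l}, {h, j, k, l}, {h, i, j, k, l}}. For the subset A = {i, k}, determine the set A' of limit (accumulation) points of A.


A' = {i}

For each x ∈ X, list the open sets U ∈ τ with x ∈ U, then check whether U ∩ (A ∖ {x}) ≠ ∅ for every such U.
  x = h: open {h} ∋ x has {h} ∩ (A ∖ {h}) = ∅, so x is NOT a limit point.
  x = i: opens ∋ x are {i, k}, {h, i, k}, {i, k, l}, {h, i, j, k}, {h, i, k, l}, {h, i, j, k, l}; each meets A ∖ {i}, so x IS a limit point.
  x = j: open {h, j} ∋ x has {h, j} ∩ (A ∖ {j}) = ∅, so x is NOT a limit point.
  x = k: open {k} ∋ x has {k} ∩ (A ∖ {k}) = ∅, so x is NOT a limit point.
  x = l: open {l} ∋ x has {l} ∩ (A ∖ {l}) = ∅, so x is NOT a limit point.
Collecting: A' = {i}.


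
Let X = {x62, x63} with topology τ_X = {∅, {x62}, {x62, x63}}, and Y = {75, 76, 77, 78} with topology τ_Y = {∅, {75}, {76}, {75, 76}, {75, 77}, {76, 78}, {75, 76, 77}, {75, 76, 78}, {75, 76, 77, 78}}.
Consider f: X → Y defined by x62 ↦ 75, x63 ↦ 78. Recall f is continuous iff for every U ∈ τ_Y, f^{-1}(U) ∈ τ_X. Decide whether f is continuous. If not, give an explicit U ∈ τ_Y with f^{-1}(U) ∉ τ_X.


f is NOT continuous.

Compute f^{-1}(U) for each U ∈ τ_Y:
  U = ∅: f^{-1}(U) = ∅ ∈ τ_X ✓.
  U = {75}: f^{-1}(U) = {x62} ∈ τ_X ✓.
  U = {76}: f^{-1}(U) = ∅ ∈ τ_X ✓.
  U = {75, 76}: f^{-1}(U) = {x62} ∈ τ_X ✓.
  U = {75, 77}: f^{-1}(U) = {x62} ∈ τ_X ✓.
  U = {76, 78}: f^{-1}(U) = {x63} ∉ τ_X ✗.
  U = {75, 76, 77}: f^{-1}(U) = {x62} ∈ τ_X ✓.
  U = {75, 76, 78}: f^{-1}(U) = {x62, x63} ∈ τ_X ✓.
  U = {75, 76, 77, 78}: f^{-1}(U) = {x62, x63} ∈ τ_X ✓.
Found U = {76, 78} with f^{-1}(U) = {x63} not in τ_X. Therefore f is NOT continuous.


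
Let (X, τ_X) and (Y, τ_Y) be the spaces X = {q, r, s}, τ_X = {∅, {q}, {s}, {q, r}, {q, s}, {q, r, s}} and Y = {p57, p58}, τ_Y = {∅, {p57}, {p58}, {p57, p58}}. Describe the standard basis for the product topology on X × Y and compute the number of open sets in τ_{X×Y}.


Basis B = {∅ × ∅, {q} × {p57}, {q} × {p58}, {s} × {p57}, {s} × {p58}, {q} × {p57, p58}, {q, r} × {p57}, {q, s} × {p57}, {q, r} × {p58}, {q, s} × {p58}, {s} × {p57, p58}, {q, r, s} × {p57}, {q, r, s} × {p58}, {q, r} × {p57, p58}, {q, s} × {p57, p58}, {q, r, s} × {p57, p58}}; |τ_{X×Y}| = 36.

Enumerate products U × V with U ∈ τ_X, V ∈ τ_Y (deduplicated):
  ∅ × ∅ = {} (∅)
  {q} × {p57} = {(q,p57)}
  {q} × {p58} = {(q,p58)}
  {s} × {p57} = {(s,p57)}
  {s} × {p58} = {(s,p58)}
  {q} × {p57, p58} = {(q,p57), (q,p58)}
  {q, r} × {p57} = {(q,p57), (r,p57)}
  {q, s} × {p57} = {(q,p57), (s,p57)}
  {q, r} × {p58} = {(q,p58), (r,p58)}
  {q, s} × {p58} = {(q,p58), (s,p58)}
  {s} × {p57, p58} = {(s,p57), (s,p58)}
  {q, r, s} × {p57} = {(q,p57), (r,p57), (s,p57)}
  {q, r, s} × {p58} = {(q,p58), (r,p58), (s,p58)}
  {q, r} × {p57, p58} = {(q,p57), (q,p58), (r,p57), (r,p58)}
  {q, s} × {p57, p58} = {(q,p57), (q,p58), (s,p57), (s,p58)}
  {q, r, s} × {p57, p58} = {(q,p57), (q,p58), (r,p57), (r,p58), (s,p57), (s,p58)}
These 16 distinct sets form the basis B.
Close under arbitrary unions to get τ_{X×Y}; counting gives |τ_{X×Y}| = 36.


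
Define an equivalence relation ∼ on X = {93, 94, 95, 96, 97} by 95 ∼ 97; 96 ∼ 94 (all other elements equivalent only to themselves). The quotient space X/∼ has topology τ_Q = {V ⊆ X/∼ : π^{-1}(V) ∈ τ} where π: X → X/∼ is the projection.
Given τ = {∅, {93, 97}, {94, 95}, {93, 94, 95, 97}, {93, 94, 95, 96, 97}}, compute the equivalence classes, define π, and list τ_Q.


X/∼ = {[93], [94=96], [95=97]}; |τ_Q| = 2.

Equivalence classes: [93], [94=96], [95=97].
Quotient map π: X → X/∼ sends 93 ↦ [93], 94 ↦ [94=96], 95 ↦ [95=97], 96 ↦ [94=96], 97 ↦ [95=97].
For each subset V ⊆ X/∼, compute π^{-1}(V) ⊆ X and check whether π^{-1}(V) ∈ τ. V is open in τ_Q iff π^{-1}(V) ∈ τ.
  V = {}: π^{-1}(V) = ∅ ∈ τ ✓.
  V = {[93]}: π^{-1}(V) = {93} ∉ τ ✗.
  V = {[94=96]}: π^{-1}(V) = {94, 96} ∉ τ ✗.
  V = {[93], [94=96]}: π^{-1}(V) = {93, 94, 96} ∉ τ ✗.
  V = {[95=97]}: π^{-1}(V) = {95, 97} ∉ τ ✗.
  V = {[93], [95=97]}: π^{-1}(V) = {93, 95, 97} ∉ τ ✗.
  V = {[94=96], [95=97]}: π^{-1}(V) = {94, 95, 96, 97} ∉ τ ✗.
  V = {[93], [94=96], [95=97]}: π^{-1}(V) = {93, 94, 95, 96, 97} ∈ τ ✓.
Open sets in the quotient: τ_Q = {{}, {[93], [94=96], [95=97]}} (2 elements).


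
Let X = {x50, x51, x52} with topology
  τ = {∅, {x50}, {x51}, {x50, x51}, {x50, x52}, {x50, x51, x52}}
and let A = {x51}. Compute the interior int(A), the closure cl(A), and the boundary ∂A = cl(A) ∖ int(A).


int(A) = {x51}, cl(A) = {x51}, ∂A = ∅.

Closed sets in (X, τ) are complements of opens:
  closed(X, τ) = {∅, {x51}, {x52}, {x50, x52}, {x51, x52}, {x50, x51, x52}}.
int(A) = ⋃ {U ∈ τ : U ⊆ A}. Opens contained in A: ∅, {x51}.
Taking the union of these: int(A) = {x51}.
cl(A) = ⋂ {C closed : A ⊆ C}. Closed sets containing A: {x51}, {x51, x52}, {x50, x51, x52}.
Intersecting these: cl(A) = {x51}.
∂A = cl(A) ∖ int(A) = {x51} ∖ {x51} = ∅.


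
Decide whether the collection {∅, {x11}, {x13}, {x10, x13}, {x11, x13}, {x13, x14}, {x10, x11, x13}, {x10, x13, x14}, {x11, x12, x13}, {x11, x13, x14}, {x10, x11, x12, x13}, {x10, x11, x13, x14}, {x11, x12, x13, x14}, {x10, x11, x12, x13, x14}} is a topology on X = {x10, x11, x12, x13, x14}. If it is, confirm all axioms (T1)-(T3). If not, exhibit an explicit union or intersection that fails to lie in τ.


τ IS a topology on X.

Axiom (T1): ∅ ∈ τ? Yes; X ∈ τ? Yes.
Axiom (T2/T3): check pairwise unions and intersections of members of τ.
All pairwise intersections and unions checked — each lies in τ. Therefore τ satisfies (T1), (T2), (T3): it IS a topology on X.


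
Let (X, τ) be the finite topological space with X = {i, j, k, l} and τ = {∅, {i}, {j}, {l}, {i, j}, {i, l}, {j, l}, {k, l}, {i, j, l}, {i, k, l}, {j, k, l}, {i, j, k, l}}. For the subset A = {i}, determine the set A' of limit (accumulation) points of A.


A' = ∅

For each x ∈ X, list the open sets U ∈ τ with x ∈ U, then check whether U ∩ (A ∖ {x}) ≠ ∅ for every such U.
  x = i: open {i} ∋ x has {i} ∩ (A ∖ {i}) = ∅, so x is NOT a limit point.
  x = j: open {j} ∋ x has {j} ∩ (A ∖ {j}) = ∅, so x is NOT a limit point.
  x = k: open {k, l} ∋ x has {k, l} ∩ (A ∖ {k}) = ∅, so x is NOT a limit point.
  x = l: open {l} ∋ x has {l} ∩ (A ∖ {l}) = ∅, so x is NOT a limit point.
Collecting: A' = ∅.


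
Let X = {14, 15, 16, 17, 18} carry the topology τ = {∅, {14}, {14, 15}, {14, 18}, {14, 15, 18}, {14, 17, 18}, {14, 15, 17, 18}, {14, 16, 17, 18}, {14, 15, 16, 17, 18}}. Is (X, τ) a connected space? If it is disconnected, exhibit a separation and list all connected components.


(X, τ) is connected.

Find clopen sets (U ∈ τ with X ∖ U ∈ τ):
  U = ∅, X ∖ U = {14, 15, 16, 17, 18} — both open, so U is clopen.
  U = {14, 15, 16, 17, 18}, X ∖ U = ∅ — both open, so U is clopen.
Only trivial clopens (∅ and X) exist, so (X, τ) is connected.
Compute connected components by grouping points that agree on all clopens:
  component: {14, 15, 16, 17, 18}


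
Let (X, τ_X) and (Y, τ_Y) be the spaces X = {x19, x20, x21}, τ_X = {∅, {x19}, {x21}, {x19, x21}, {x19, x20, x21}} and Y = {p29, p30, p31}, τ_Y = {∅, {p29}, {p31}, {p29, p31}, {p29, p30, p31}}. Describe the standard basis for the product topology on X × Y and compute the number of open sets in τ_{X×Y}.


Basis B = {∅ × ∅, {x19} × {p29}, {x19} × {p31}, {x21} × {p29}, {x21} × {p31}, {x19} × {p29, p31}, {x19, x21} × {p29}, {x19, x21} × {p31}, {x21} × {p29, p31}, {x19} × {p29, p30, p31}, {x19, x20, x21} × {p29}, {x19, x20, x21} × {p31}, {x21} × {p29, p30, p31}, {x19, x21} × {p29, p31}, {x19, x21} × {p29, p30, p31}, {x19, x20, x21} × {p29, p31}, {x19, x20, x21} × {p29, p30, p31}}; |τ_{X×Y}| = 48.

Enumerate products U × V with U ∈ τ_X, V ∈ τ_Y (deduplicated):
  ∅ × ∅ = {} (∅)
  {x19} × {p29} = {(x19,p29)}
  {x19} × {p31} = {(x19,p31)}
  {x21} × {p29} = {(x21,p29)}
  {x21} × {p31} = {(x21,p31)}
  {x19} × {p29, p31} = {(x19,p29), (x19,p31)}
  {x19, x21} × {p29} = {(x19,p29), (x21,p29)}
  {x19, x21} × {p31} = {(x19,p31), (x21,p31)}
  {x21} × {p29, p31} = {(x21,p29), (x21,p31)}
  {x19} × {p29, p30, p31} = {(x19,p29), (x19,p30), (x19,p31)}
  {x19, x20, x21} × {p29} = {(x19,p29), (x20,p29), (x21,p29)}
  {x19, x20, x21} × {p31} = {(x19,p31), (x20,p31), (x21,p31)}
  {x21} × {p29, p30, p31} = {(x21,p29), (x21,p30), (x21,p31)}
  {x19, x21} × {p29, p31} = {(x19,p29), (x19,p31), (x21,p29), (x21,p31)}
  {x19, x21} × {p29, p30, p31} = {(x19,p29), (x19,p30), (x19,p31), (x21,p29), (x21,p30), (x21,p31)}
  {x19, x20, x21} × {p29, p31} = {(x19,p29), (x19,p31), (x20,p29), (x20,p31), (x21,p29), (x21,p31)}
  {x19, x20, x21} × {p29, p30, p31} = {(x19,p29), (x19,p30), (x19,p31), (x20,p29), (x20,p30), (x20,p31), (x21,p29), (x21,p30), (x21,p31)}
These 17 distinct sets form the basis B.
Close under arbitrary unions to get τ_{X×Y}; counting gives |τ_{X×Y}| = 48.


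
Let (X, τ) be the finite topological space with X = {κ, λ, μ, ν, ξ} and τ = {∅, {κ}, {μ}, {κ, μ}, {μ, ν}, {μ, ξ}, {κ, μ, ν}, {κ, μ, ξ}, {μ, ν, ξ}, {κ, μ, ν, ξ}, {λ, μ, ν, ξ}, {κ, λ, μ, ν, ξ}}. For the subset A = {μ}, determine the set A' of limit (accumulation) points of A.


A' = {λ, ν, ξ}

For each x ∈ X, list the open sets U ∈ τ with x ∈ U, then check whether U ∩ (A ∖ {x}) ≠ ∅ for every such U.
  x = κ: open {κ} ∋ x has {κ} ∩ (A ∖ {κ}) = ∅, so x is NOT a limit point.
  x = λ: opens ∋ x are {λ, μ, ν, ξ}, {κ, λ, μ, ν, ξ}; each meets A ∖ {λ}, so x IS a limit point.
  x = μ: open {μ} ∋ x has {μ} ∩ (A ∖ {μ}) = ∅, so x is NOT a limit point.
  x = ν: opens ∋ x are {μ, ν}, {κ, μ, ν}, {μ, ν, ξ}, {κ, μ, ν, ξ}, {λ, μ, ν, ξ}, {κ, λ, μ, ν, ξ}; each meets A ∖ {ν}, so x IS a limit point.
  x = ξ: opens ∋ x are {μ, ξ}, {κ, μ, ξ}, {μ, ν, ξ}, {κ, μ, ν, ξ}, {λ, μ, ν, ξ}, {κ, λ, μ, ν, ξ}; each meets A ∖ {ξ}, so x IS a limit point.
Collecting: A' = {λ, ν, ξ}.


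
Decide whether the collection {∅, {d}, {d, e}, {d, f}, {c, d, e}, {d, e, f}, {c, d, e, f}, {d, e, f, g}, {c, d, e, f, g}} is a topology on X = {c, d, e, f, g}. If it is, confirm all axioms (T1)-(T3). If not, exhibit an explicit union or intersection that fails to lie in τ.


τ IS a topology on X.

Axiom (T1): ∅ ∈ τ? Yes; X ∈ τ? Yes.
Axiom (T2/T3): check pairwise unions and intersections of members of τ.
All pairwise intersections and unions checked — each lies in τ. Therefore τ satisfies (T1), (T2), (T3): it IS a topology on X.


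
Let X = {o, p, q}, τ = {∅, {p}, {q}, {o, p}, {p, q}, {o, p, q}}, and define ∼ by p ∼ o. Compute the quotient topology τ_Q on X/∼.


X/∼ = {[o=p], [q]}; |τ_Q| = 4.

Equivalence classes: [o=p], [q].
Quotient map π: X → X/∼ sends o ↦ [o=p], p ↦ [o=p], q ↦ [q].
For each subset V ⊆ X/∼, compute π^{-1}(V) ⊆ X and check whether π^{-1}(V) ∈ τ. V is open in τ_Q iff π^{-1}(V) ∈ τ.
  V = {}: π^{-1}(V) = ∅ ∈ τ ✓.
  V = {[o=p]}: π^{-1}(V) = {o, p} ∈ τ ✓.
  V = {[q]}: π^{-1}(V) = {q} ∈ τ ✓.
  V = {[o=p], [q]}: π^{-1}(V) = {o, p, q} ∈ τ ✓.
Open sets in the quotient: τ_Q = {{}, {[o=p]}, {[q]}, {[o=p], [q]}} (4 elements).


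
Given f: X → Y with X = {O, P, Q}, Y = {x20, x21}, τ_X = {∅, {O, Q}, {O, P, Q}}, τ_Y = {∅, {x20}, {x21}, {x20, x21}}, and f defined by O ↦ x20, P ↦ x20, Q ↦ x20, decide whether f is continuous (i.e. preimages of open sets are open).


f IS continuous.

Compute f^{-1}(U) for each U ∈ τ_Y:
  U = ∅: f^{-1}(U) = ∅ ∈ τ_X ✓.
  U = {x20}: f^{-1}(U) = {O, P, Q} ∈ τ_X ✓.
  U = {x21}: f^{-1}(U) = ∅ ∈ τ_X ✓.
  U = {x20, x21}: f^{-1}(U) = {O, P, Q} ∈ τ_X ✓.
Every preimage lies in τ_X, so f IS continuous.


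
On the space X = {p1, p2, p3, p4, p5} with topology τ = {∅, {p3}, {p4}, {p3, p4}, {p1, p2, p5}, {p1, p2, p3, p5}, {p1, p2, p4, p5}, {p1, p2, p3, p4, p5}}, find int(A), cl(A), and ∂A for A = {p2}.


int(A) = ∅, cl(A) = {p1, p2, p5}, ∂A = {p1, p2, p5}.

Closed sets in (X, τ) are complements of opens:
  closed(X, τ) = {∅, {p3}, {p4}, {p3, p4}, {p1, p2, p5}, {p1, p2, p3, p5}, {p1, p2, p4, p5}, {p1, p2, p3, p4, p5}}.
int(A) = ⋃ {U ∈ τ : U ⊆ A}. Opens contained in A: ∅.
Taking the union of these: int(A) = ∅.
cl(A) = ⋂ {C closed : A ⊆ C}. Closed sets containing A: {p1, p2, p5}, {p1, p2, p3, p5}, {p1, p2, p4, p5}, {p1, p2, p3, p4, p5}.
Intersecting these: cl(A) = {p1, p2, p5}.
∂A = cl(A) ∖ int(A) = {p1, p2, p5} ∖ ∅ = {p1, p2, p5}.


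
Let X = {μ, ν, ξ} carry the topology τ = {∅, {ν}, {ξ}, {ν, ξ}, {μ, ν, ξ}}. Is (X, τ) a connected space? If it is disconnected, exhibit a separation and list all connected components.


(X, τ) is connected.

Find clopen sets (U ∈ τ with X ∖ U ∈ τ):
  U = ∅, X ∖ U = {μ, ν, ξ} — both open, so U is clopen.
  U = {μ, ν, ξ}, X ∖ U = ∅ — both open, so U is clopen.
Only trivial clopens (∅ and X) exist, so (X, τ) is connected.
Compute connected components by grouping points that agree on all clopens:
  component: {μ, ν, ξ}


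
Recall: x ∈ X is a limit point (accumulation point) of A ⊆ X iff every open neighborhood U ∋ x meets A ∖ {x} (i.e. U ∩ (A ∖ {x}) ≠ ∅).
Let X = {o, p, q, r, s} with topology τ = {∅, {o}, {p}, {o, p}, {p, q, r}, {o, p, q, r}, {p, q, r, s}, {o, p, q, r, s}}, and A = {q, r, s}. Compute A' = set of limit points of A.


A' = {q, r, s}

For each x ∈ X, list the open sets U ∈ τ with x ∈ U, then check whether U ∩ (A ∖ {x}) ≠ ∅ for every such U.
  x = o: open {o} ∋ x has {o} ∩ (A ∖ {o}) = ∅, so x is NOT a limit point.
  x = p: open {p} ∋ x has {p} ∩ (A ∖ {p}) = ∅, so x is NOT a limit point.
  x = q: opens ∋ x are {p, q, r}, {o, p, q, r}, {p, q, r, s}, {o, p, q, r, s}; each meets A ∖ {q}, so x IS a limit point.
  x = r: opens ∋ x are {p, q, r}, {o, p, q, r}, {p, q, r, s}, {o, p, q, r, s}; each meets A ∖ {r}, so x IS a limit point.
  x = s: opens ∋ x are {p, q, r, s}, {o, p, q, r, s}; each meets A ∖ {s}, so x IS a limit point.
Collecting: A' = {q, r, s}.


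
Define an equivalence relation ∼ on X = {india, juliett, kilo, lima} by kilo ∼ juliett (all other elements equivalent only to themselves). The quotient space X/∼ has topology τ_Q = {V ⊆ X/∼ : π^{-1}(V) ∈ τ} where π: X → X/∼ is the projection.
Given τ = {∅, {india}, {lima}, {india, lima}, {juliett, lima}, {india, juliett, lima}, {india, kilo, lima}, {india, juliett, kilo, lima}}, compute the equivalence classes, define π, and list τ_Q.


X/∼ = {[india], [juliett=kilo], [lima]}; |τ_Q| = 5.

Equivalence classes: [india], [juliett=kilo], [lima].
Quotient map π: X → X/∼ sends india ↦ [india], juliett ↦ [juliett=kilo], kilo ↦ [juliett=kilo], lima ↦ [lima].
For each subset V ⊆ X/∼, compute π^{-1}(V) ⊆ X and check whether π^{-1}(V) ∈ τ. V is open in τ_Q iff π^{-1}(V) ∈ τ.
  V = {}: π^{-1}(V) = ∅ ∈ τ ✓.
  V = {[india]}: π^{-1}(V) = {india} ∈ τ ✓.
  V = {[juliett=kilo]}: π^{-1}(V) = {juliett, kilo} ∉ τ ✗.
  V = {[india], [juliett=kilo]}: π^{-1}(V) = {india, juliett, kilo} ∉ τ ✗.
  V = {[lima]}: π^{-1}(V) = {lima} ∈ τ ✓.
  V = {[india], [lima]}: π^{-1}(V) = {india, lima} ∈ τ ✓.
  V = {[juliett=kilo], [lima]}: π^{-1}(V) = {juliett, kilo, lima} ∉ τ ✗.
  V = {[india], [juliett=kilo], [lima]}: π^{-1}(V) = {india, juliett, kilo, lima} ∈ τ ✓.
Open sets in the quotient: τ_Q = {{}, {[india]}, {[lima]}, {[india], [lima]}, {[india], [juliett=kilo], [lima]}} (5 elements).
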